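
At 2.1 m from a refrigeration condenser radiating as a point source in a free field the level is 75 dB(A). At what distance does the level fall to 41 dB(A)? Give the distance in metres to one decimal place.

105.2 m

Point-source spreading drops the level by 20·log₁₀(r₂/r₁); inverting, r₂/r₁ = 10^(ΔL/20).
r₂ = 2.1·10^((75−41)/20) = 2.1·10^(34.0/20) = 105.25 m.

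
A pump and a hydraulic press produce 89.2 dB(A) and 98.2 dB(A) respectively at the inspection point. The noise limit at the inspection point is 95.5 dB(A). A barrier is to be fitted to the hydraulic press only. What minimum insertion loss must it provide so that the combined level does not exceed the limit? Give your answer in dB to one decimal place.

3.9 dB

The untreated sources together contribute 10^(89.2/10) = 8.318e+08, i.e. 89.20 dB(A).
To meet 95.5 dB(A) overall, the treated hydraulic press may contribute at most 10^(95.5/10) − 8.318e+08 = 2.716e+09, i.e. 94.34 dB(A).
So the hydraulic press must be reduced from 98.2 to 94.34 dB(A): IL = 3.86 dB.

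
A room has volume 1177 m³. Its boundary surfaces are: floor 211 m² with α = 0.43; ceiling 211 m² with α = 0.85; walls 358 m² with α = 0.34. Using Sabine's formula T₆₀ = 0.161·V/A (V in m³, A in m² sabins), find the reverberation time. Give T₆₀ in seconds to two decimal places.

0.48 s

Summing Sᵢαᵢ: 211·0.43 + 211·0.85 + 358·0.34 = 391.80 m².
T₆₀ = 0.161 × 1177 / 391.80 = 0.484 s.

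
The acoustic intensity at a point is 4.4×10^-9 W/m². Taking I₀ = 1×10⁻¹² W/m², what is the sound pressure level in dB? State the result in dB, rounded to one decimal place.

36.4 dB

L = 10·log₁₀(I/I₀) = 10·log₁₀(4.4×10^-9/10⁻¹²) = 10·log₁₀(4.4×10^3).
L = 10·(0.6435 + 3) = 36.43 dB.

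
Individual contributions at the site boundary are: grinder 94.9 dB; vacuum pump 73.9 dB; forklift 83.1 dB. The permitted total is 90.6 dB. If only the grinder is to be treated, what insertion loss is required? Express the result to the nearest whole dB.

5 dB

The untreated sources together contribute 10^(73.9/10) + 10^(83.1/10) = 2.287e+08, i.e. 83.59 dB.
To meet 90.6 dB overall, the treated grinder may contribute at most 10^(90.6/10) − 2.287e+08 = 9.194e+08, i.e. 89.64 dB.
So the grinder must be reduced from 94.9 to 89.64 dB: IL = 5.26 dB.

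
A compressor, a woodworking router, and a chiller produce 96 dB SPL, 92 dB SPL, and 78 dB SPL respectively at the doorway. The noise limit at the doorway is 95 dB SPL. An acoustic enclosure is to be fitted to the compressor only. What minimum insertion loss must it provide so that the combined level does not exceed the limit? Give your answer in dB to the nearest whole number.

4 dB

Fixed contribution from the other sources: Σ 10^(L/10) = 10^(92/10) + 10^(78/10) = 1.648e+09 (92.17 dB SPL).
To meet 95 dB SPL overall, the treated compressor may contribute at most 10^(95/10) − 1.648e+09 = 1.514e+09, i.e. 91.80 dB SPL.
So the compressor must be reduced from 96 to 91.80 dB SPL: IL = 4.20 dB.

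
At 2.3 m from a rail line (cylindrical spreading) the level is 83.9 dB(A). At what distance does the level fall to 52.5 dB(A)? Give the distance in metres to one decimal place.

For a line source L₁ − L₂ = 10·log₁₀(r₂/r₁), so r₂ = r₁·10^((L₁−L₂)/10).
r₂ = 2.3·10^((83.9−52.5)/10) = 2.3·10^(31.4/10) = 3174.88 m.

3174.9 m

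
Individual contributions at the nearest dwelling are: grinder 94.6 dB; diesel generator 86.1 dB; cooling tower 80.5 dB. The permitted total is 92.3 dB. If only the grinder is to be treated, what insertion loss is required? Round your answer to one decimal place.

3.9 dB

Fixed contribution from the other sources: Σ 10^(L/10) = 10^(86.1/10) + 10^(80.5/10) = 5.196e+08 (87.16 dB).
The limit corresponds to 10^(92.3/10) = 1.698e+09; subtracting the fixed part leaves 1.179e+09 for the grinder, i.e. 90.71 dB.
Required insertion loss = 94.6 − 90.71 = 3.89 dB.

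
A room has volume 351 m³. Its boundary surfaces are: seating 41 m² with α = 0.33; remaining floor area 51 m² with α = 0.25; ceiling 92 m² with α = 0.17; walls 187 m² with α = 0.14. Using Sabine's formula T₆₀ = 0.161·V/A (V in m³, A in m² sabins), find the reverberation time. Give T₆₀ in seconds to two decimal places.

0.83 s

A = Σ Sᵢαᵢ = 41·0.33 + 51·0.25 + 92·0.17 + 187·0.14 = 68.10 m².
T₆₀ = 0.161 × 351 / 68.10 = 0.830 s.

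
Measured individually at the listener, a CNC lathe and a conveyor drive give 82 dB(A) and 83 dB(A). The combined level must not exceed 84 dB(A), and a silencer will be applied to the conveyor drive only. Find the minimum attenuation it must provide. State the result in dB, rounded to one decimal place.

Fixed contribution from the other source: Σ 10^(L/10) = 10^(82/10) = 1.585e+08 (82.00 dB(A)).
To meet 84 dB(A) overall, the treated conveyor drive may contribute at most 10^(84/10) − 1.585e+08 = 9.270e+07, i.e. 79.67 dB(A).
So the conveyor drive must be reduced from 83 to 79.67 dB(A): IL = 3.33 dB.

3.3 dB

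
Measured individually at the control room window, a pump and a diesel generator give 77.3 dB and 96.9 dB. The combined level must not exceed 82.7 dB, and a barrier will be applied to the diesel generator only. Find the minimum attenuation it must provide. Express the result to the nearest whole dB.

Fixed contribution from the other source: Σ 10^(L/10) = 10^(77.3/10) = 5.370e+07 (77.30 dB).
The limit corresponds to 10^(82.7/10) = 1.862e+08; subtracting the fixed part leaves 1.325e+08 for the diesel generator, i.e. 81.22 dB.
Required insertion loss = 96.9 − 81.22 = 15.68 dB.

16 dB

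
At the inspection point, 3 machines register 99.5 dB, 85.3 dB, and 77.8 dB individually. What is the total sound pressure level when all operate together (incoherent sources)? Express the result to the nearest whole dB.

100 dB

For uncorrelated sources the intensities add, so convert each level to linear form, sum, and take 10·log₁₀ of the total.
Σ 10^(L/10) = 10^(99.5/10) + 10^(85.3/10) + 10^(77.8/10) = 9.312e+09.
L_total = 10·log₁₀(9.312e+09) = 99.69 dB.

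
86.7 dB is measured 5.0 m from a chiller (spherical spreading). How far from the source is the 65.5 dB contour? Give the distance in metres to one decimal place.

For a point source L₁ − L₂ = 20·log₁₀(r₂/r₁), so r₂ = r₁·10^((L₁−L₂)/20).
r₂ = 5.0·10^((86.7−65.5)/20) = 5.0·10^(21.2/20) = 57.41 m.

57.4 m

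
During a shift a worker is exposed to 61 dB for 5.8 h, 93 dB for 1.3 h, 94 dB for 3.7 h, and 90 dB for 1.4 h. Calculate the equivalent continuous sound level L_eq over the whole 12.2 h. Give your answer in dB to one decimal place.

L_eq = 10·log₁₀[(1/T)·Σ tᵢ·10^(Lᵢ/10)] with T = 12.2 h.
Σ tᵢ·10^(Lᵢ/10) = 5.8·10^(61/10) + 1.3·10^(93/10) + 3.7·10^(94/10) + 1.4·10^(90/10) = 1.330e+10.
L_eq = 10·log₁₀(1.330e+10/12.2) = 90.37 dB.

90.4 dB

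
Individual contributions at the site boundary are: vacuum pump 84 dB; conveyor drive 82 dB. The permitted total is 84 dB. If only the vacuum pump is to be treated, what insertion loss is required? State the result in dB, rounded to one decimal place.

The untreated sources together contribute 10^(82/10) = 1.585e+08, i.e. 82.00 dB.
The limit corresponds to 10^(84/10) = 2.512e+08; subtracting the fixed part leaves 9.270e+07 for the vacuum pump, i.e. 79.67 dB.
So the vacuum pump must be reduced from 84 to 79.67 dB: IL = 4.33 dB.

4.3 dB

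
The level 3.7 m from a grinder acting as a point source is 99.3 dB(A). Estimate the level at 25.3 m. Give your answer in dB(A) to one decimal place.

82.6 dB(A)

Spherical spreading from a point source gives a 20·log₁₀(r₂/r₁) drop.
L₂ = 99.3 − 20·log₁₀(25.3/3.7) = 99.3 − 16.698 = 82.60 dB(A).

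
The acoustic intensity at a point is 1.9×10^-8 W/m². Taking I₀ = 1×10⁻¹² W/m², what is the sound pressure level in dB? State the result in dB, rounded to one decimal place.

I/I₀ = 1.9×10^-8/10⁻¹² = 1.9×10^4, and L = 10·log₁₀(I/I₀).
L = 10·(0.2788 + 4) = 42.79 dB.

42.8 dB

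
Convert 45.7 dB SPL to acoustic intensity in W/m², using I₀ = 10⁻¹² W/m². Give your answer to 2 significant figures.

3.7e-08 W/m²

L = 10·log₁₀(I/I₀) ⇒ I = I₀·10^(L/10) = 10⁻¹² × 10^4.57.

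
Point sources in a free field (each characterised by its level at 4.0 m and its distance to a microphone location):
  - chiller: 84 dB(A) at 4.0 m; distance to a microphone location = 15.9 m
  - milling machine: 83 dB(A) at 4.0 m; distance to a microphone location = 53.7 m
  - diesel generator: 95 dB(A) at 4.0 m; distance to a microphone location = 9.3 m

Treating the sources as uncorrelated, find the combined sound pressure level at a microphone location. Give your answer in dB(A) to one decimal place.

87.8 dB(A)

Propagate each source to the receiver with L = L_ref − 20·log₁₀(r/r_ref), then add intensities.
chiller: 84 − 20·log₁₀(15.9/4.0) = 84 − 11.99 = 72.01 dB(A).
milling machine: 83 − 20·log₁₀(53.7/4.0) = 83 − 22.56 = 60.44 dB(A).
diesel generator: 95 − 20·log₁₀(9.3/4.0) = 95 − 7.33 = 87.67 dB(A).
Σ 10^(L/10) = 6.020e+08 → L_total = 10·log₁₀(6.020e+08) = 87.80 dB(A).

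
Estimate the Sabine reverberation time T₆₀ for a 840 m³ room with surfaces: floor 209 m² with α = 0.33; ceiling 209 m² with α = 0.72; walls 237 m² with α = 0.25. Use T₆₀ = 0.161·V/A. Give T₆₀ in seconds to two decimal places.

0.49 s

Summing Sᵢαᵢ: 209·0.33 + 209·0.72 + 237·0.25 = 278.70 m².
T₆₀ = 0.161 × 840 / 278.70 = 0.485 s.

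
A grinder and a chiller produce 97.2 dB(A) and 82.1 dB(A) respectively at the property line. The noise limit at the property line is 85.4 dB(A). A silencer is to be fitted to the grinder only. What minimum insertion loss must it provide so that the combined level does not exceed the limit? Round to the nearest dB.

15 dB

The untreated sources together contribute 10^(82.1/10) = 1.622e+08, i.e. 82.10 dB(A).
To meet 85.4 dB(A) overall, the treated grinder may contribute at most 10^(85.4/10) − 1.622e+08 = 1.846e+08, i.e. 82.66 dB(A).
So the grinder must be reduced from 97.2 to 82.66 dB(A): IL = 14.54 dB.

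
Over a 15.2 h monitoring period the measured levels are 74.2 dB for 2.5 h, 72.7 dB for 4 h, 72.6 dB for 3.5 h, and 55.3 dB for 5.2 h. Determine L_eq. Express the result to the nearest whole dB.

L_eq = 10·log₁₀[(1/T)·Σ tᵢ·10^(Lᵢ/10)] with T = 15.2 h.
Σ tᵢ·10^(Lᵢ/10) = 2.5·10^(74.2/10) + 4·10^(72.7/10) + 3.5·10^(72.6/10) + 5.2·10^(55.3/10) = 2.057e+08.
L_eq = 10·log₁₀(2.057e+08/15.2) = 71.31 dB.

71 dB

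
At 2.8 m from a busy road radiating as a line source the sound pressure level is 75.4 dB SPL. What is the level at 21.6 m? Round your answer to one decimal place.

Line-source attenuation: ΔL = 10·log₁₀(r₂/r₁) = 10·log₁₀(21.6/2.8) = 8.873 dB.
L₂ = 75.4 − 10·log₁₀(21.6/2.8) = 75.4 − 8.873 = 66.53 dB SPL.

66.5 dB SPL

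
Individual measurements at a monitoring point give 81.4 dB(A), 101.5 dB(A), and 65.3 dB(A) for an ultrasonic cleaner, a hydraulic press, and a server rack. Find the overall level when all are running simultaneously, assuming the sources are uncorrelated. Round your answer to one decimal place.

101.5 dB(A)

Incoherent sources combine by intensity addition: L_total = 10·log₁₀(Σ 10^(L_i/10)).
Σ 10^(L/10) = 10^(81.4/10) + 10^(101.5/10) + 10^(65.3/10) = 1.427e+10.
L_total = 10·log₁₀(1.427e+10) = 101.54 dB(A).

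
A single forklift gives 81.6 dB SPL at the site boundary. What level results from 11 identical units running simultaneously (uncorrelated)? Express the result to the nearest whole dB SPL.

L_total = L₁ + 10·log₁₀ N for N identical incoherent sources.
L_total = 81.6 + 10·log₁₀(11) = 81.6 + 10.414 = 92.01 dB SPL.

92 dB SPL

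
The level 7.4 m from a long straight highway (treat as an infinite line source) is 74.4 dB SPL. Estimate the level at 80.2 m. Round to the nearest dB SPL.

For a line source, L₂ = L₁ − 10·log₁₀(r₂/r₁).
L₂ = 74.4 − 10·log₁₀(80.2/7.4) = 74.4 − 10.349 = 64.05 dB SPL.

64 dB SPL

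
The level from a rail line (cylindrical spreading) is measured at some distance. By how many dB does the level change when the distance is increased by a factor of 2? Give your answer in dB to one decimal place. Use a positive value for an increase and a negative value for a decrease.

-3.0 dB

With cylindrical spreading the level changes by −10·log₁₀(r₂/r₁).
ΔL = −10·log₁₀(2) = -3.01 dB.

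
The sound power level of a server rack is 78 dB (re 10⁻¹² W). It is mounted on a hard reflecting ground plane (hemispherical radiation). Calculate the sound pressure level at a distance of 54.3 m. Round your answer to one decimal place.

35.3 dB

Free-field hemispherical radiation: L_p = L_w − 10·log₁₀(2π·r²), r = 54.3 m.
2π·r² = 1.853e+04 m², 10·log₁₀ of that is 42.678 dB.
L_p = 78 − 42.678 = 35.32 dB.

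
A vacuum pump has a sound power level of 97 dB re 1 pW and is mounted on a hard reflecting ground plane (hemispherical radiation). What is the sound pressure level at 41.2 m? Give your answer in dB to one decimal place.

56.7 dB

The power spreads over a hemisphere of area 2π·r², so L_p = L_w − 10·log₁₀(2π·r²).
2π·r² = 1.067e+04 m², 10·log₁₀ of that is 40.280 dB.
L_p = 97 − 40.280 = 56.72 dB.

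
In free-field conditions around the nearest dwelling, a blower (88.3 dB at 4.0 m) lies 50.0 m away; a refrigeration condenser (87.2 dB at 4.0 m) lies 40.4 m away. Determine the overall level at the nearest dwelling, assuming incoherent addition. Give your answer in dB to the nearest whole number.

Propagate each source to the receiver with L = L_ref − 20·log₁₀(r/r_ref), then add intensities.
blower: 88.3 − 20·log₁₀(50.0/4.0) = 88.3 − 21.94 = 66.36 dB.
refrigeration condenser: 87.2 − 20·log₁₀(40.4/4.0) = 87.2 − 20.09 = 67.11 dB.
Σ 10^(L/10) = 9.472e+06 → L_total = 10·log₁₀(9.472e+06) = 69.76 dB.

70 dB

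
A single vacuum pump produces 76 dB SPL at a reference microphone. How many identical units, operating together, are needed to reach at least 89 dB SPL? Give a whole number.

The shortfall is 89 − 76 = 13.0 dB, and N units add 10·log₁₀ N, so need 10·log₁₀ N ≥ 13.0.
N ≥ 10^(13.0/10) = 19.953, so N = 20.

20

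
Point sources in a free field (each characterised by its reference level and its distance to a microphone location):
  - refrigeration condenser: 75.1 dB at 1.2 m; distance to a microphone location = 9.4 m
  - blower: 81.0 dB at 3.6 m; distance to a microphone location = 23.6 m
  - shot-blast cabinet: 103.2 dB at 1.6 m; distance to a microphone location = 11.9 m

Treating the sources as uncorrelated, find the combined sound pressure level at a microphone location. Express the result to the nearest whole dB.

86 dB

Propagate each source to the receiver with L = L_ref − 20·log₁₀(r/r_ref), then add intensities.
refrigeration condenser: 75.1 − 20·log₁₀(9.4/1.2) = 75.1 − 17.88 = 57.22 dB.
blower: 81.0 − 20·log₁₀(23.6/3.6) = 81.0 − 16.33 = 64.67 dB.
shot-blast cabinet: 103.2 − 20·log₁₀(11.9/1.6) = 103.2 − 17.43 = 85.77 dB.
Σ 10^(L/10) = 3.812e+08 → L_total = 10·log₁₀(3.812e+08) = 85.81 dB.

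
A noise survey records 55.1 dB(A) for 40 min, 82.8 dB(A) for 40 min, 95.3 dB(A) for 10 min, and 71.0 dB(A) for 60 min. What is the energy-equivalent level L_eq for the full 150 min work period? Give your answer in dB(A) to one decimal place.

L_eq = 10·log₁₀[(1/T)·Σ tᵢ·10^(Lᵢ/10)] with T = 150 min.
Σ tᵢ·10^(Lᵢ/10) = 40·10^(55.1/10) + 40·10^(82.8/10) + 10·10^(95.3/10) + 60·10^(71.0/10) = 4.227e+10.
L_eq = 10·log₁₀(4.227e+10/150) = 84.50 dB(A).

84.5 dB(A)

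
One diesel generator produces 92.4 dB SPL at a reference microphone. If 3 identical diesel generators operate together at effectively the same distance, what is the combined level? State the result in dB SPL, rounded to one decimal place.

With 3 equal, uncorrelated contributions the intensity is 3× that of one unit, giving a rise of 10·log₁₀ 3.
L_total = 92.4 + 10·log₁₀(3) = 92.4 + 4.771 = 97.17 dB SPL.

97.2 dB SPL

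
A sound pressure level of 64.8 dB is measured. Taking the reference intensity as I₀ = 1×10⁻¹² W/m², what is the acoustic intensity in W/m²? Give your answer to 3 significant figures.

3.02e-06 W/m²

L = 10·log₁₀(I/I₀) ⇒ I = I₀·10^(L/10) = 10⁻¹² × 10^6.48.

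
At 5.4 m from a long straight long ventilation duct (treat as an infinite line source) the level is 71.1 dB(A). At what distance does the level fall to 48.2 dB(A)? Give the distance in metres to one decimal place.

The 22.9 dB drop corresponds to a distance ratio of 10^(22.9/10) for a line source.
r₂ = 5.4·10^((71.1−48.2)/10) = 5.4·10^(22.9/10) = 1052.92 m.

1052.9 m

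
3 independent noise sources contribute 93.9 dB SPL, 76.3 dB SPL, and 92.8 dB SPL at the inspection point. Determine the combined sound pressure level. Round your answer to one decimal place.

96.4 dB SPL

Incoherent sources combine by intensity addition: L_total = 10·log₁₀(Σ 10^(L_i/10)).
Σ 10^(L/10) = 10^(93.9/10) + 10^(76.3/10) + 10^(92.8/10) = 4.403e+09.
L_total = 10·log₁₀(4.403e+09) = 96.44 dB SPL.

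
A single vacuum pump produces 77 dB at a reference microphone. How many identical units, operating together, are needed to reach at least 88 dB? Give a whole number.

13

Need L₁ + 10·log₁₀ N ≥ 88, i.e. log₁₀ N ≥ 1.10.
N ≥ 10^(11.0/10) = 12.589, so N = 13.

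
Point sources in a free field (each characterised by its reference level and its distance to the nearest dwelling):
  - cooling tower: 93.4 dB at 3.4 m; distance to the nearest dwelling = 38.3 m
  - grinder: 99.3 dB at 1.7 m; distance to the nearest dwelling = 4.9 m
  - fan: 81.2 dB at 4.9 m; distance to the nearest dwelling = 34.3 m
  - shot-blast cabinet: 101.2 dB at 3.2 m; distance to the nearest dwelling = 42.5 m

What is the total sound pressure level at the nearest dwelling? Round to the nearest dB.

90 dB

Propagate each source to the receiver with L = L_ref − 20·log₁₀(r/r_ref), then add intensities.
cooling tower: 93.4 − 20·log₁₀(38.3/3.4) = 93.4 − 21.03 = 72.37 dB.
grinder: 99.3 − 20·log₁₀(4.9/1.7) = 99.3 − 9.19 = 90.11 dB.
fan: 81.2 − 20·log₁₀(34.3/4.9) = 81.2 − 16.90 = 64.30 dB.
shot-blast cabinet: 101.2 − 20·log₁₀(42.5/3.2) = 101.2 − 22.46 = 78.74 dB.
Σ 10^(L/10) = 1.119e+09 → L_total = 10·log₁₀(1.119e+09) = 90.49 dB.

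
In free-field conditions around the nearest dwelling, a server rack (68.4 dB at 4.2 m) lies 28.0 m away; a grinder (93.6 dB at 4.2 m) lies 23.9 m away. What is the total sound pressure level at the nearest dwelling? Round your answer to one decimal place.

78.5 dB

Apply inverse-square spreading to bring every level to the receiver, then sum 10^(L/10).
server rack: 68.4 − 20·log₁₀(28.0/4.2) = 68.4 − 16.48 = 51.92 dB.
grinder: 93.6 − 20·log₁₀(23.9/4.2) = 93.6 − 15.10 = 78.50 dB.
Σ 10^(L/10) = 7.090e+07 → L_total = 10·log₁₀(7.090e+07) = 78.51 dB.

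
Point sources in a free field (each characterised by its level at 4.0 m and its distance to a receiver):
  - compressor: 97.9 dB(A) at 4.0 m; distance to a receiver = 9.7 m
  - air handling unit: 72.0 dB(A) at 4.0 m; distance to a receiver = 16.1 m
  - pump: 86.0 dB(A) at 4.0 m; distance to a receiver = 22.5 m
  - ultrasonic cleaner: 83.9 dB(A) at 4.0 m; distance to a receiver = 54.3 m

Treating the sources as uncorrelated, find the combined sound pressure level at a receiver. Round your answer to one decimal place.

First find each source's level at the receiver (point-source: −20·log₁₀(r/r_ref)), then combine on an intensity basis.
compressor: 97.9 − 20·log₁₀(9.7/4.0) = 97.9 − 7.69 = 90.21 dB(A).
air handling unit: 72.0 − 20·log₁₀(16.1/4.0) = 72.0 − 12.10 = 59.90 dB(A).
pump: 86.0 − 20·log₁₀(22.5/4.0) = 86.0 − 15.00 = 71.00 dB(A).
ultrasonic cleaner: 83.9 − 20·log₁₀(54.3/4.0) = 83.9 − 22.65 = 61.25 dB(A).
Σ 10^(L/10) = 1.063e+09 → L_total = 10·log₁₀(1.063e+09) = 90.27 dB(A).

90.3 dB(A)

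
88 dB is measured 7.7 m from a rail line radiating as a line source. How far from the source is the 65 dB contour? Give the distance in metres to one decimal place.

1536.4 m

The 23.0 dB drop corresponds to a distance ratio of 10^(23.0/10) for a line source.
r₂ = 7.7·10^((88−65)/10) = 7.7·10^(23.0/10) = 1536.35 m.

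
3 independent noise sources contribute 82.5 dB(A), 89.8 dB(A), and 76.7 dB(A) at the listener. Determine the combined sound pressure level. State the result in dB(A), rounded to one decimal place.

90.7 dB(A)

For uncorrelated sources the intensities add, so convert each level to linear form, sum, and take 10·log₁₀ of the total.
Σ 10^(L/10) = 10^(82.5/10) + 10^(89.8/10) + 10^(76.7/10) = 1.180e+09.
L_total = 10·log₁₀(1.180e+09) = 90.72 dB(A).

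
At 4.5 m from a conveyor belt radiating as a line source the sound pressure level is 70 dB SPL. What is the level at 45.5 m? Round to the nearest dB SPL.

60 dB SPL

Line-source attenuation: ΔL = 10·log₁₀(r₂/r₁) = 10·log₁₀(45.5/4.5) = 10.048 dB.
L₂ = 70 − 10·log₁₀(45.5/4.5) = 70 − 10.048 = 59.95 dB SPL.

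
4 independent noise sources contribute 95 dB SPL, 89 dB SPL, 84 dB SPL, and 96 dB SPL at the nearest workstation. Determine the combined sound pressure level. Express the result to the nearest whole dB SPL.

99 dB SPL

Incoherent sources combine by intensity addition: L_total = 10·log₁₀(Σ 10^(L_i/10)).
Σ 10^(L/10) = 10^(95/10) + 10^(89/10) + 10^(84/10) + 10^(96/10) = 8.189e+09.
L_total = 10·log₁₀(8.189e+09) = 99.13 dB SPL.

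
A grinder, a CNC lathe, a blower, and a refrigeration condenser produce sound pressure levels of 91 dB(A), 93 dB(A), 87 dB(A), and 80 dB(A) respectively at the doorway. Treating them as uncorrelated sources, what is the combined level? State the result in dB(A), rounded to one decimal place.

For uncorrelated sources the intensities add, so convert each level to linear form, sum, and take 10·log₁₀ of the total.
Σ 10^(L/10) = 10^(91/10) + 10^(93/10) + 10^(87/10) + 10^(80/10) = 3.855e+09.
L_total = 10·log₁₀(3.855e+09) = 95.86 dB(A).

95.9 dB(A)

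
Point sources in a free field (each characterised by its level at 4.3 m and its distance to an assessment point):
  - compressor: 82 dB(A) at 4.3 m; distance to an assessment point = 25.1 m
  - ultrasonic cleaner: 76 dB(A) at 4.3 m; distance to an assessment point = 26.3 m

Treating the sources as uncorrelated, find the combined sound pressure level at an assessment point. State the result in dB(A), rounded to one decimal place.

Propagate each source to the receiver with L = L_ref − 20·log₁₀(r/r_ref), then add intensities.
compressor: 82 − 20·log₁₀(25.1/4.3) = 82 − 15.32 = 66.68 dB(A).
ultrasonic cleaner: 76 − 20·log₁₀(26.3/4.3) = 76 − 15.73 = 60.27 dB(A).
Σ 10^(L/10) = 5.716e+06 → L_total = 10·log₁₀(5.716e+06) = 67.57 dB(A).

67.6 dB(A)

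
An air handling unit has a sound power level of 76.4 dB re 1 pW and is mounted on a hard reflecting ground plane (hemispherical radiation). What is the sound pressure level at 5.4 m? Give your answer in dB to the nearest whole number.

L_p = L_w − 10·log₁₀(2π·r²) with r = 5.4 m.
2π·r² = 183.2 m², 10·log₁₀ of that is 22.630 dB.
L_p = 76.4 − 22.630 = 53.77 dB.

54 dB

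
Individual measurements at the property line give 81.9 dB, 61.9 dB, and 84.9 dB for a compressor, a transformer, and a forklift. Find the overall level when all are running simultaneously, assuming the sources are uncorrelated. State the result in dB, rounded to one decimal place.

Incoherent sources combine by intensity addition: L_total = 10·log₁₀(Σ 10^(L_i/10)).
Σ 10^(L/10) = 10^(81.9/10) + 10^(61.9/10) + 10^(84.9/10) = 4.655e+08.
L_total = 10·log₁₀(4.655e+08) = 86.68 dB.

86.7 dB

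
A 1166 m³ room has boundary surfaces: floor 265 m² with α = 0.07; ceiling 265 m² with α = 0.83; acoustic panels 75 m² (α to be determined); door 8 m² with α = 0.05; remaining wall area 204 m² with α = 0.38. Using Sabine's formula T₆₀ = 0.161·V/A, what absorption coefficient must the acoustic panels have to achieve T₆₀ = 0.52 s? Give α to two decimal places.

0.59

Required total absorption A = 0.161·1166/0.52 = 361.01 m².
Absorption from the other surfaces = 265·0.07 + 265·0.83 + 8·0.05 + 204·0.38 = 316.42 m², so the acoustic panels must supply 44.59 m² over 75 m².
α = 44.59/75 = 0.595.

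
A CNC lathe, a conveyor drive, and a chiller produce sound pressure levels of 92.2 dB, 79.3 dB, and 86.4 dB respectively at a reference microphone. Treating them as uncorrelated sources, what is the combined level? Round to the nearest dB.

93 dB

For uncorrelated sources the intensities add, so convert each level to linear form, sum, and take 10·log₁₀ of the total.
Σ 10^(L/10) = 10^(92.2/10) + 10^(79.3/10) + 10^(86.4/10) = 2.181e+09.
L_total = 10·log₁₀(2.181e+09) = 93.39 dB.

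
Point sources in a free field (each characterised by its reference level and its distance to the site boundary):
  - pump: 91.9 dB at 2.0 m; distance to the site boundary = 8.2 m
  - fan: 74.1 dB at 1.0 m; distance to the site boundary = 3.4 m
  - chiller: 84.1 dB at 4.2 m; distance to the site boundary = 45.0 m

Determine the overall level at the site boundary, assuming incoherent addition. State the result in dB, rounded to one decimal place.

79.8 dB

Apply inverse-square spreading to bring every level to the receiver, then sum 10^(L/10).
pump: 91.9 − 20·log₁₀(8.2/2.0) = 91.9 − 12.26 = 79.64 dB.
fan: 74.1 − 20·log₁₀(3.4/1.0) = 74.1 − 10.63 = 63.47 dB.
chiller: 84.1 − 20·log₁₀(45.0/4.2) = 84.1 − 20.60 = 63.50 dB.
Σ 10^(L/10) = 9.660e+07 → L_total = 10·log₁₀(9.660e+07) = 79.85 dB.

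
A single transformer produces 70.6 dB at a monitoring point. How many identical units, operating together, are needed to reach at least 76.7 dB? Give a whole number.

N identical sources give L₁ + 10·log₁₀ N, so require 10·log₁₀ N ≥ 76.7 − 70.6 = 6.1 dB.
N ≥ 10^(6.1/10) = 4.074, so N = 5.

5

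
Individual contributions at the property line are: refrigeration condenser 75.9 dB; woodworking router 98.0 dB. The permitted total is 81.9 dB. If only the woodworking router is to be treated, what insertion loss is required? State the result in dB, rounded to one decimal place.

Fixed contribution from the other source: Σ 10^(L/10) = 10^(75.9/10) = 3.890e+07 (75.90 dB).
The limit corresponds to 10^(81.9/10) = 1.549e+08; subtracting the fixed part leaves 1.160e+08 for the woodworking router, i.e. 80.64 dB.
Required insertion loss = 98.0 − 80.64 = 17.36 dB.

17.4 dB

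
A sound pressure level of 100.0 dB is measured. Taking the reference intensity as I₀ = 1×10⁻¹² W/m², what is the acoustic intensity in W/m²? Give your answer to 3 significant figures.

I/I₀ = 10^(100.0/10) = 1e+10, so I = 1e+10 × 10⁻¹² W/m².

0.0100 W/m²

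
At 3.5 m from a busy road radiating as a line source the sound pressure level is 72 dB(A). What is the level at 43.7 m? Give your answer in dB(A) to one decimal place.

For a line source, L₂ = L₁ − 10·log₁₀(r₂/r₁).
L₂ = 72 − 10·log₁₀(43.7/3.5) = 72 − 10.964 = 61.04 dB(A).

61.0 dB(A)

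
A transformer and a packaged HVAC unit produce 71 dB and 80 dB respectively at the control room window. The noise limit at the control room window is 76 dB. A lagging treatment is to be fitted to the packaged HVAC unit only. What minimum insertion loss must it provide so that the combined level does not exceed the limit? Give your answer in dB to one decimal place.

Fixed contribution from the other source: Σ 10^(L/10) = 10^(71/10) = 1.259e+07 (71.00 dB).
The limit corresponds to 10^(76/10) = 3.981e+07; subtracting the fixed part leaves 2.722e+07 for the packaged HVAC unit, i.e. 74.35 dB.
So the packaged HVAC unit must be reduced from 80 to 74.35 dB: IL = 5.65 dB.

5.7 dB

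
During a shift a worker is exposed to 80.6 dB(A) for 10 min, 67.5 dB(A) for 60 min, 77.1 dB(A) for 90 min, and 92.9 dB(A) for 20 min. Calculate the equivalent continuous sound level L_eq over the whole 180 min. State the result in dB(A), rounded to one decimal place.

Weight each interval's intensity by its duration and average over T = 180 min:
Σ tᵢ·10^(Lᵢ/10) = 10·10^(80.6/10) + 60·10^(67.5/10) + 90·10^(77.1/10) + 20·10^(92.9/10) = 4.510e+10.
L_eq = 10·log₁₀(4.510e+10/180) = 83.99 dB(A).

84.0 dB(A)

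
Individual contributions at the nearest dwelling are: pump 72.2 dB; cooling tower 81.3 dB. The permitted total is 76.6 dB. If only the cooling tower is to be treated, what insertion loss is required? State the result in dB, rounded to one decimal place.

Everything except the cooling tower sums to 10^(72.2/10) = 1.660e+07 in linear terms, 72.20 dB.
To meet 76.6 dB overall, the treated cooling tower may contribute at most 10^(76.6/10) − 1.660e+07 = 2.911e+07, i.e. 74.64 dB.
Required insertion loss = 81.3 − 74.64 = 6.66 dB.

6.7 dB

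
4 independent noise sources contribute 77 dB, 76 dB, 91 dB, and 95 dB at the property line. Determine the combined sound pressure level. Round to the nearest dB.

97 dB

For uncorrelated sources the intensities add, so convert each level to linear form, sum, and take 10·log₁₀ of the total.
Σ 10^(L/10) = 10^(77/10) + 10^(76/10) + 10^(91/10) + 10^(95/10) = 4.511e+09.
L_total = 10·log₁₀(4.511e+09) = 96.54 dB.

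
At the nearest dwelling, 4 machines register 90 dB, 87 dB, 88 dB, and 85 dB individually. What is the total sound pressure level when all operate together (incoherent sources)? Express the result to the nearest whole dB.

94 dB

For uncorrelated sources the intensities add, so convert each level to linear form, sum, and take 10·log₁₀ of the total.
Σ 10^(L/10) = 10^(90/10) + 10^(87/10) + 10^(88/10) + 10^(85/10) = 2.448e+09.
L_total = 10·log₁₀(2.448e+09) = 93.89 dB.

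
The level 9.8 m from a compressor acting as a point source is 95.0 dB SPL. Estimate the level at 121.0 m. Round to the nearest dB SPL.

For a point source, L₂ = L₁ − 20·log₁₀(r₂/r₁).
L₂ = 95.0 − 20·log₁₀(121.0/9.8) = 95.0 − 21.831 = 73.17 dB SPL.

73 dB SPL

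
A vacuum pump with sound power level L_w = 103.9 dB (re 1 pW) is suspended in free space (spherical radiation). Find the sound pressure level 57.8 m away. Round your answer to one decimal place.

The power spreads over a sphere of area 4π·r², so L_p = L_w − 10·log₁₀(4π·r²).
4π·r² = 4.198e+04 m², 10·log₁₀ of that is 46.231 dB.
L_p = 103.9 − 46.231 = 57.67 dB.

57.7 dB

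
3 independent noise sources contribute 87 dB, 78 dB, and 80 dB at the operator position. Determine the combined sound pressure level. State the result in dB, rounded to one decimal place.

Incoherent sources combine by intensity addition: L_total = 10·log₁₀(Σ 10^(L_i/10)).
Σ 10^(L/10) = 10^(87/10) + 10^(78/10) + 10^(80/10) = 6.643e+08.
L_total = 10·log₁₀(6.643e+08) = 88.22 dB.

88.2 dB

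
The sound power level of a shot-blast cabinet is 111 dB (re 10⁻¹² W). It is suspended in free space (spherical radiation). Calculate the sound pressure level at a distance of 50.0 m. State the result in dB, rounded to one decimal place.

The power spreads over a sphere of area 4π·r², so L_p = L_w − 10·log₁₀(4π·r²).
4π·r² = 3.142e+04 m², 10·log₁₀ of that is 44.971 dB.
L_p = 111 − 44.971 = 66.03 dB.

66.0 dB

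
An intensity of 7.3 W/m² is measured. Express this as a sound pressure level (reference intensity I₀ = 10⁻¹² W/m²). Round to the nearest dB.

I/I₀ = 7.3/10⁻¹² = 7.3×10^12, and L = 10·log₁₀(I/I₀).
L = 10·(0.8633 + 12) = 128.63 dB.

129 dB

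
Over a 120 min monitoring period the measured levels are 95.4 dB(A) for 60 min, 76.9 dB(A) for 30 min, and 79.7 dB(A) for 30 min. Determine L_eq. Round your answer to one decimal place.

The energy average is taken in the linear domain: L_eq = 10·log₁₀[(Σ tᵢ·10^(Lᵢ/10))/T], T = 120 min.
Σ tᵢ·10^(Lᵢ/10) = 60·10^(95.4/10) + 30·10^(76.9/10) + 30·10^(79.7/10) = 2.123e+11.
L_eq = 10·log₁₀(2.123e+11/120) = 92.48 dB(A).

92.5 dB(A)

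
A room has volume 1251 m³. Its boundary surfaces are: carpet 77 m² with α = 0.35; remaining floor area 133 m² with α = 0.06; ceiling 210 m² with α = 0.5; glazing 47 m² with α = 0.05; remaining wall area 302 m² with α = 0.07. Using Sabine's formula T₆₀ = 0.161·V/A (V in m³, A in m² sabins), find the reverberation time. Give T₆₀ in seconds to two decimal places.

Summing Sᵢαᵢ: 77·0.35 + 133·0.06 + 210·0.5 + 47·0.05 + 302·0.07 = 163.42 m².
T₆₀ = 0.161·V/A = 0.161·1251/163.42 = 1.232 s.

1.23 s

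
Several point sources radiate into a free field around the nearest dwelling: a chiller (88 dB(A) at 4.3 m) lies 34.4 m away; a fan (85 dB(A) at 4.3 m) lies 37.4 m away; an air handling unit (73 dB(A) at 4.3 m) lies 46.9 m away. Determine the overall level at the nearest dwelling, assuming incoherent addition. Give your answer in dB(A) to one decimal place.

71.5 dB(A)

Apply inverse-square spreading to bring every level to the receiver, then sum 10^(L/10).
chiller: 88 − 20·log₁₀(34.4/4.3) = 88 − 18.06 = 69.94 dB(A).
fan: 85 − 20·log₁₀(37.4/4.3) = 85 − 18.79 = 66.21 dB(A).
air handling unit: 73 − 20·log₁₀(46.9/4.3) = 73 − 20.75 = 52.25 dB(A).
Σ 10^(L/10) = 1.421e+07 → L_total = 10·log₁₀(1.421e+07) = 71.52 dB(A).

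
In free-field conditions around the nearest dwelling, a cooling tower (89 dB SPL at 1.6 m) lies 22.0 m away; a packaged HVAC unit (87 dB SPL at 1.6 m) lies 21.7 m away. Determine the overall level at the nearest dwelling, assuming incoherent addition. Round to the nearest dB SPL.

68 dB SPL

Propagate each source to the receiver with L = L_ref − 20·log₁₀(r/r_ref), then add intensities.
cooling tower: 89 − 20·log₁₀(22.0/1.6) = 89 − 22.77 = 66.23 dB SPL.
packaged HVAC unit: 87 − 20·log₁₀(21.7/1.6) = 87 − 22.65 = 64.35 dB SPL.
Σ 10^(L/10) = 6.926e+06 → L_total = 10·log₁₀(6.926e+06) = 68.40 dB SPL.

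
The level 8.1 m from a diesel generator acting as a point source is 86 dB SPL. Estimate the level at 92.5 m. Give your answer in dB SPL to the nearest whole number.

Spherical spreading from a point source gives a 20·log₁₀(r₂/r₁) drop.
L₂ = 86 − 20·log₁₀(92.5/8.1) = 86 − 21.153 = 64.85 dB SPL.

65 dB SPL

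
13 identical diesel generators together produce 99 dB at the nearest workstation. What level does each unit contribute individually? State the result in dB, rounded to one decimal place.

87.9 dB

13 equal contributions raise the level by 10·log₁₀ 13 = 11.139 dB, so each unit alone gives 99 − 11.139.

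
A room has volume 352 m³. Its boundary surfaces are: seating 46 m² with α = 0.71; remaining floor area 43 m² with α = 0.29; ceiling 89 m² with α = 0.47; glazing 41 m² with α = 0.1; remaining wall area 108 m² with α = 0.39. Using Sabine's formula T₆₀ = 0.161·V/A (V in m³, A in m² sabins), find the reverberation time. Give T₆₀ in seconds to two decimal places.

Summing Sᵢαᵢ: 46·0.71 + 43·0.29 + 89·0.47 + 41·0.1 + 108·0.39 = 133.18 m².
T₆₀ = 0.161·V/A = 0.161·352/133.18 = 0.426 s.

0.43 s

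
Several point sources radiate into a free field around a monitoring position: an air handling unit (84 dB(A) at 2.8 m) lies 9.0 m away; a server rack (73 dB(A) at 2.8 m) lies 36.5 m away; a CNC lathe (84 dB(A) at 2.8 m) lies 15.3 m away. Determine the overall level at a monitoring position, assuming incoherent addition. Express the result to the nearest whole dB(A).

75 dB(A)

Apply inverse-square spreading to bring every level to the receiver, then sum 10^(L/10).
air handling unit: 84 − 20·log₁₀(9.0/2.8) = 84 − 10.14 = 73.86 dB(A).
server rack: 73 − 20·log₁₀(36.5/2.8) = 73 − 22.30 = 50.70 dB(A).
CNC lathe: 84 − 20·log₁₀(15.3/2.8) = 84 − 14.75 = 69.25 dB(A).
Σ 10^(L/10) = 3.284e+07 → L_total = 10·log₁₀(3.284e+07) = 75.16 dB(A).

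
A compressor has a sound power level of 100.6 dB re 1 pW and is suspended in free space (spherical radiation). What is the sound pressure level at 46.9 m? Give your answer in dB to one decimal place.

Free-field spherical radiation: L_p = L_w − 10·log₁₀(4π·r²), r = 46.9 m.
4π·r² = 2.764e+04 m², 10·log₁₀ of that is 44.416 dB.
L_p = 100.6 − 44.416 = 56.18 dB.

56.2 dB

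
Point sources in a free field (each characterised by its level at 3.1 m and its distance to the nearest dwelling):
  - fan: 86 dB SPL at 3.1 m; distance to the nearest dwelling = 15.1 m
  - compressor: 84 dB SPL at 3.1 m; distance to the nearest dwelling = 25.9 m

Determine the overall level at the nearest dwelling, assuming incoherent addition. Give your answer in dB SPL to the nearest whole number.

73 dB SPL

First find each source's level at the receiver (point-source: −20·log₁₀(r/r_ref)), then combine on an intensity basis.
fan: 86 − 20·log₁₀(15.1/3.1) = 86 − 13.75 = 72.25 dB SPL.
compressor: 84 − 20·log₁₀(25.9/3.1) = 84 − 18.44 = 65.56 dB SPL.
Σ 10^(L/10) = 2.038e+07 → L_total = 10·log₁₀(2.038e+07) = 73.09 dB SPL.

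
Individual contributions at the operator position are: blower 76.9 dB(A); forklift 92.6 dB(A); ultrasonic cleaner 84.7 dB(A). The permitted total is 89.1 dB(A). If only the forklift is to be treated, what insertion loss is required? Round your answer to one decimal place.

5.9 dB

Fixed contribution from the other sources: Σ 10^(L/10) = 10^(76.9/10) + 10^(84.7/10) = 3.441e+08 (85.37 dB(A)).
To meet 89.1 dB(A) overall, the treated forklift may contribute at most 10^(89.1/10) − 3.441e+08 = 4.687e+08, i.e. 86.71 dB(A).
Required insertion loss = 92.6 − 86.71 = 5.89 dB.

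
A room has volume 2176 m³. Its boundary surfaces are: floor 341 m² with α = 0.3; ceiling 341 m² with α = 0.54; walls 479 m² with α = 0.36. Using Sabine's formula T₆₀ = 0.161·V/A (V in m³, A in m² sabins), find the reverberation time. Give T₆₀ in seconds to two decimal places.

Summing Sᵢαᵢ: 341·0.3 + 341·0.54 + 479·0.36 = 458.88 m².
T₆₀ = 0.161 × 2176 / 458.88 = 0.763 s.

0.76 s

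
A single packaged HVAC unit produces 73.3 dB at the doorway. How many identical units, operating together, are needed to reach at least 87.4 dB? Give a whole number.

26

Need L₁ + 10·log₁₀ N ≥ 87.4, i.e. log₁₀ N ≥ 1.41.
N ≥ 10^(14.1/10) = 25.704, so N = 26.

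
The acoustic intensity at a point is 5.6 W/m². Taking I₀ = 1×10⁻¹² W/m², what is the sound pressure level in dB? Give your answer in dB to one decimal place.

I/I₀ = 5.6/10⁻¹² = 5.6×10^12, and L = 10·log₁₀(I/I₀).
L = 10·(0.7482 + 12) = 127.48 dB.

127.5 dB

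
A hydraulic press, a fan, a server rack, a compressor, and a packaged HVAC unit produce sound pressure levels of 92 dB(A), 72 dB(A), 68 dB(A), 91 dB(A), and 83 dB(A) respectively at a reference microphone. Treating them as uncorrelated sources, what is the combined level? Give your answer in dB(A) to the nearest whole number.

95 dB(A)

Incoherent sources combine by intensity addition: L_total = 10·log₁₀(Σ 10^(L_i/10)).
Σ 10^(L/10) = 10^(92/10) + 10^(72/10) + 10^(68/10) + 10^(91/10) + 10^(83/10) = 3.066e+09.
L_total = 10·log₁₀(3.066e+09) = 94.87 dB(A).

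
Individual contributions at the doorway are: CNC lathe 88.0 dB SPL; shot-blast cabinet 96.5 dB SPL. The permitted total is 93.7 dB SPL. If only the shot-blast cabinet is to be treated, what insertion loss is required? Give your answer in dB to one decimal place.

4.2 dB

The untreated sources together contribute 10^(88.0/10) = 6.310e+08, i.e. 88.00 dB SPL.
The limit corresponds to 10^(93.7/10) = 2.344e+09; subtracting the fixed part leaves 1.713e+09 for the shot-blast cabinet, i.e. 92.34 dB SPL.
Required insertion loss = 96.5 − 92.34 = 4.16 dB.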